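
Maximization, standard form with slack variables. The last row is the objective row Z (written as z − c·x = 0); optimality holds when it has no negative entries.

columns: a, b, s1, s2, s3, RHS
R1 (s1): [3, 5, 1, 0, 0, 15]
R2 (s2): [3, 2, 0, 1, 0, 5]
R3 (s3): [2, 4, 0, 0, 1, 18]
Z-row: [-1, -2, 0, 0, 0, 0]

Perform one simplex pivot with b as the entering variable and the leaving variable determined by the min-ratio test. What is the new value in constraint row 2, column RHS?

Ratio test on column b — row 1: 15/5 = 3; row 2: 5/2 = 5/2; row 3: 18/4 = 9/2. Minimum is 5/2 at row 2 (s2 leaves); pivot element 2.
Divide row 2 by 2; eliminate column b from the other rows.
In the new row 2, the RHS entry is the old entry divided by the pivot: 5/2 = 5/2.

5/2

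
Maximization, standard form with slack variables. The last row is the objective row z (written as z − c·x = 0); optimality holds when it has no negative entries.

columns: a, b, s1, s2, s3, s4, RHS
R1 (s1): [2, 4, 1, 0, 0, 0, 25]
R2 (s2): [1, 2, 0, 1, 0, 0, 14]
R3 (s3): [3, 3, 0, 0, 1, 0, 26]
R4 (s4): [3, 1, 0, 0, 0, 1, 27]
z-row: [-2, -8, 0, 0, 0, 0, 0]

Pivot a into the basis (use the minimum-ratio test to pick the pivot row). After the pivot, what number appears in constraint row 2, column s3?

Ratio test on column a — row 1: 25/2 = 25/2; row 2: 14/1 = 14; row 3: 26/3 = 26/3; row 4: 27/3 = 9. Minimum is 26/3 at row 3 (s3 leaves); pivot element 3.
Divide row 3 by 3; eliminate column a from the other rows.
Row 2 update in column s3: 0 − 1·(1/3) = -1/3.

-1/3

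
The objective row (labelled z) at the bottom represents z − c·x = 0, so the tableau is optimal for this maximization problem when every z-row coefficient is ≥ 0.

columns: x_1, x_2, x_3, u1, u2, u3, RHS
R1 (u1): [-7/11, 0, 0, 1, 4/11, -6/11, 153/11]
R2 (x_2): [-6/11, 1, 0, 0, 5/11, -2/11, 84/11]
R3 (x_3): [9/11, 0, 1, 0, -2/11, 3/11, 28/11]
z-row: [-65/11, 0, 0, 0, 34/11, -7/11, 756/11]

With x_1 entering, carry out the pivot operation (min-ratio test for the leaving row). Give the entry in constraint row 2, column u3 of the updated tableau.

Ratio test on column x_1 — row 1: entry -7/11 ≤ 0; row 2: entry -6/11 ≤ 0; row 3: (28/11)/(9/11) = 28/9. Minimum is 28/9 at row 3 (x_3 leaves); pivot element 9/11.
Divide row 3 by 9/11; eliminate column x_1 from the other rows.
Row 2 update in column u3: -2/11 − (-6/11)·(1/3) = 0.

0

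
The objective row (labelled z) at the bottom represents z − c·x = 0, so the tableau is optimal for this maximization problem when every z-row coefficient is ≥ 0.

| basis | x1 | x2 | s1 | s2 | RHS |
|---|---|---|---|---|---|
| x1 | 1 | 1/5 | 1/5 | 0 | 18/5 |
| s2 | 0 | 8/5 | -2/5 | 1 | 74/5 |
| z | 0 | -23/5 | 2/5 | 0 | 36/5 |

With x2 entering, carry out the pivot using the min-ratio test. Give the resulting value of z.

199/4

Ratio test on column x2 — row 1: (18/5)/(1/5) = 18; row 2: (74/5)/(8/5) = 37/4. Minimum is 37/4 at row 2 (s2 leaves); pivot element 8/5.
Pivot on row 2; the z-row RHS becomes 36/5 − (-23/5)·(37/4) = 199/4.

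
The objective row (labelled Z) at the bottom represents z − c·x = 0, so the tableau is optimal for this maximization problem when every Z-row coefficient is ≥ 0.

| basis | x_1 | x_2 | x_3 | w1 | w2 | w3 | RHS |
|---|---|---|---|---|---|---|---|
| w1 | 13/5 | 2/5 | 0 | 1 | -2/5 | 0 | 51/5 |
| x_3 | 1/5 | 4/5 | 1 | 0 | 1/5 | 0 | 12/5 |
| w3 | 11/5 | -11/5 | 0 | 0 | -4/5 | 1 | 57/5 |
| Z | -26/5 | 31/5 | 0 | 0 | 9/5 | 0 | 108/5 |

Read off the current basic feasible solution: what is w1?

51/5

w1 is basic (row 1); its value is the RHS of that row, 51/5.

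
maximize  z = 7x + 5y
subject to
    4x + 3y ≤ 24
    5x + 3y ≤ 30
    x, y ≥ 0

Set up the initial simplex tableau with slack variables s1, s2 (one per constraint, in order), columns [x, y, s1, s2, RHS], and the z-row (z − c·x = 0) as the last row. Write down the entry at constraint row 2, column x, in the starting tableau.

Constraint 2 has coefficient 5 on x.

5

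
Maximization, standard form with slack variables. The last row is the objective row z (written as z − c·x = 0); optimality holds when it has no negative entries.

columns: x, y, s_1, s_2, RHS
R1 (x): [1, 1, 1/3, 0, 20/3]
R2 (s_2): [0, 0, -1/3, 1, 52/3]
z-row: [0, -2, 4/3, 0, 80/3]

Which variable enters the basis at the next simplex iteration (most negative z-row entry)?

y

Negative z-row entries: y: -2.
The most negative is -2 in column y, so y enters.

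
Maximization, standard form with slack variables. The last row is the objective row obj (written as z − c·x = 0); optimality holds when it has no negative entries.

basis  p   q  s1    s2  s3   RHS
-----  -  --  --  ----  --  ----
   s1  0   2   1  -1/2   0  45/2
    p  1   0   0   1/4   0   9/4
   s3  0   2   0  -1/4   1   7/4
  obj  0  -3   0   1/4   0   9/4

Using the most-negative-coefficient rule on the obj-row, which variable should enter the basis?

Negative obj-row entries: q: -3.
The most negative is -3 in column q, so q enters.

q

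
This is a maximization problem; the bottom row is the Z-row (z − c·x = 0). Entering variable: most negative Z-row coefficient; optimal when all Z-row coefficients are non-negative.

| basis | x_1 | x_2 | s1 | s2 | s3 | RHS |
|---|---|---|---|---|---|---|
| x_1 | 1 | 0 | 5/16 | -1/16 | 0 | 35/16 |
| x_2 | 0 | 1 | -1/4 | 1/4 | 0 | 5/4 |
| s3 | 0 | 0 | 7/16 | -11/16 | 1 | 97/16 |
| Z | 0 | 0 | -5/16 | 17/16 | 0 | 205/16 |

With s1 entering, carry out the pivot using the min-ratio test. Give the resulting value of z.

Ratio test on column s1 — row 1: (35/16)/(5/16) = 7; row 2: entry -1/4 ≤ 0; row 3: (97/16)/(7/16) = 97/7. Minimum is 7 at row 1 (x_1 leaves); pivot element 5/16.
Pivot on row 1; the Z-row RHS becomes 205/16 − (-5/16)·7 = 15.

15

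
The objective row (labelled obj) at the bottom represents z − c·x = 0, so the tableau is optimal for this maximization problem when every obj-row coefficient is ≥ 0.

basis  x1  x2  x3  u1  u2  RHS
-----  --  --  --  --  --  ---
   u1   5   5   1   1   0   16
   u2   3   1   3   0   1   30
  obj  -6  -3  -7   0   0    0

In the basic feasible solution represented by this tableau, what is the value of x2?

x2 is not in the basis, so in the current basic feasible solution x2 = 0.

0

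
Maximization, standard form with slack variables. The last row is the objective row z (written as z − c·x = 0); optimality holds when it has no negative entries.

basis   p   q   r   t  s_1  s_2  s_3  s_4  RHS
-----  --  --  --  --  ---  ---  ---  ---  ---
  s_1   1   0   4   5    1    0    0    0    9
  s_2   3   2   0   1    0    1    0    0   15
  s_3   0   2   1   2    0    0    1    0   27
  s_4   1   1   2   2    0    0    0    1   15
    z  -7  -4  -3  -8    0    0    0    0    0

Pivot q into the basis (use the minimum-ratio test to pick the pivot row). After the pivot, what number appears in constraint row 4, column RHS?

Ratio test on column q — row 1: entry 0 ≤ 0; row 2: 15/2 = 15/2; row 3: 27/2 = 27/2; row 4: 15/1 = 15. Minimum is 15/2 at row 2 (s_2 leaves); pivot element 2.
Divide row 2 by 2; eliminate column q from the other rows.
Row 4 update in column RHS: 15 − 1·(15/2) = 15/2.

15/2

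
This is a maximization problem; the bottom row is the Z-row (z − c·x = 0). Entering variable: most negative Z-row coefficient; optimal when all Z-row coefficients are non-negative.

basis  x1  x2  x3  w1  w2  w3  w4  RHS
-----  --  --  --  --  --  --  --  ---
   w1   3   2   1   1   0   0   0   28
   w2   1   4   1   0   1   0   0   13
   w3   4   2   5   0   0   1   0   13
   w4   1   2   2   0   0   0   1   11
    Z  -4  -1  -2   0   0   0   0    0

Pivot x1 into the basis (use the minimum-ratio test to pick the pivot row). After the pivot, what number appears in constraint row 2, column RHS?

39/4

Ratio test on column x1 — row 1: 28/3 = 28/3; row 2: 13/1 = 13; row 3: 13/4 = 13/4; row 4: 11/1 = 11. Minimum is 13/4 at row 3 (w3 leaves); pivot element 4.
Divide row 3 by 4; eliminate column x1 from the other rows.
Row 2 update in column RHS: 13 − 1·(13/4) = 39/4.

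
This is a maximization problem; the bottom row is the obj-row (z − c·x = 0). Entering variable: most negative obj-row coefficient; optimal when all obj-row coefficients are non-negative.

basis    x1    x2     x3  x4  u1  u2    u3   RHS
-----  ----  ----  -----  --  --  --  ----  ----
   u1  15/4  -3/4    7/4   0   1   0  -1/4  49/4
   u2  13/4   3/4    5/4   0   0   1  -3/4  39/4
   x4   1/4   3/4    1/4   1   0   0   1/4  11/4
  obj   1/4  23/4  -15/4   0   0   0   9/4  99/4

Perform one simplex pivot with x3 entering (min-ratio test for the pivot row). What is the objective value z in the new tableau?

51

Ratio test on column x3 — row 1: (49/4)/(7/4) = 7; row 2: (39/4)/(5/4) = 39/5; row 3: (11/4)/(1/4) = 11. Minimum is 7 at row 1 (u1 leaves); pivot element 7/4.
Pivot on row 1; the obj-row RHS becomes 99/4 − (-15/4)·7 = 51.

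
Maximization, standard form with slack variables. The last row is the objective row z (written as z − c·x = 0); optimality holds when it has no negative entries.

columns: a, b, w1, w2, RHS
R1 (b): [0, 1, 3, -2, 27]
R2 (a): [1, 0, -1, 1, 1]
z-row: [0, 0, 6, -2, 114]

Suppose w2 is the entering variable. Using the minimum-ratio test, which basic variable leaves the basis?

a

Column w2 entries and ratios — b: -2 ≤ 0, skip; a: 1/1 = 1.
Smallest ratio is 1 in the row of a, so a leaves.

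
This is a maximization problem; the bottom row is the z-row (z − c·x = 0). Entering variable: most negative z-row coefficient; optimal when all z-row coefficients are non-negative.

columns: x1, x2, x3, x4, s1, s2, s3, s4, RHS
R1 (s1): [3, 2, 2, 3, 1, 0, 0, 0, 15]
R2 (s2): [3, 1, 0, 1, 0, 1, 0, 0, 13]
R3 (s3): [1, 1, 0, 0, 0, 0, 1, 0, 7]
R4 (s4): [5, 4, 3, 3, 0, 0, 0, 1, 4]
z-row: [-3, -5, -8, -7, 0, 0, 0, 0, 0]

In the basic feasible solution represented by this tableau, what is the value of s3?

7

s3 is basic (row 3); its value is the RHS of that row, 7.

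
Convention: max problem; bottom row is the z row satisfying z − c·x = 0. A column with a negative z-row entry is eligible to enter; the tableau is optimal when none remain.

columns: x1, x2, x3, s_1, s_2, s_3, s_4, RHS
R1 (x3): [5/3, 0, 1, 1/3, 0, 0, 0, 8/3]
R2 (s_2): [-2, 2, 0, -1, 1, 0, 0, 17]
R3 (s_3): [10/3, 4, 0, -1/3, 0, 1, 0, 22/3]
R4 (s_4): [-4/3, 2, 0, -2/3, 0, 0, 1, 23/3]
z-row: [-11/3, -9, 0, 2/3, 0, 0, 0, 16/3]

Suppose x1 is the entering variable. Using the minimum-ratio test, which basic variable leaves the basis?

Column x1 entries and ratios — x3: (8/3)/(5/3) = 8/5; s_2: -2 ≤ 0, skip; s_3: (22/3)/(10/3) = 11/5; s_4: -4/3 ≤ 0, skip.
Smallest ratio is 8/5 in the row of x3, so x3 leaves.

x3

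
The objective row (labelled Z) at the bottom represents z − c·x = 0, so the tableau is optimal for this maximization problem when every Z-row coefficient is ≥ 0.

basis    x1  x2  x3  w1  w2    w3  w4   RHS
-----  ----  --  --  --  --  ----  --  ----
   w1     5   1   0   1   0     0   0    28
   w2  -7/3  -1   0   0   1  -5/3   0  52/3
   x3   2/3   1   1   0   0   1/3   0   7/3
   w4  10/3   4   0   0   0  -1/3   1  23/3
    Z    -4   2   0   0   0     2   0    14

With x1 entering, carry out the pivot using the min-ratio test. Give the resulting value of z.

Ratio test on column x1 — row 1: 28/5 = 28/5; row 2: entry -7/3 ≤ 0; row 3: (7/3)/(2/3) = 7/2; row 4: (23/3)/(10/3) = 23/10. Minimum is 23/10 at row 4 (w4 leaves); pivot element 10/3.
Pivot on row 4; the Z-row RHS becomes 14 − (-4)·(23/10) = 116/5.

116/5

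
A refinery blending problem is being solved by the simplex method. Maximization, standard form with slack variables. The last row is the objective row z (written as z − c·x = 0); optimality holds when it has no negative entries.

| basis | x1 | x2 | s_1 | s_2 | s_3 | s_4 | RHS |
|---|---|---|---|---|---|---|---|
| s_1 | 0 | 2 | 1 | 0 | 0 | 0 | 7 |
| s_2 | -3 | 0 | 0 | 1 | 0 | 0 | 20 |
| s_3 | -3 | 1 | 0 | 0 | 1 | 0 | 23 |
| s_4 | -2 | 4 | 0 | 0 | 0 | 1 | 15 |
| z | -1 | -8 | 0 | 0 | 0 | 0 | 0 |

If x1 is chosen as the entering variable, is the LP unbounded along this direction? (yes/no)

yes

Every constraint-row entry in column x1 is ≤ 0, so increasing x1 is unbounded.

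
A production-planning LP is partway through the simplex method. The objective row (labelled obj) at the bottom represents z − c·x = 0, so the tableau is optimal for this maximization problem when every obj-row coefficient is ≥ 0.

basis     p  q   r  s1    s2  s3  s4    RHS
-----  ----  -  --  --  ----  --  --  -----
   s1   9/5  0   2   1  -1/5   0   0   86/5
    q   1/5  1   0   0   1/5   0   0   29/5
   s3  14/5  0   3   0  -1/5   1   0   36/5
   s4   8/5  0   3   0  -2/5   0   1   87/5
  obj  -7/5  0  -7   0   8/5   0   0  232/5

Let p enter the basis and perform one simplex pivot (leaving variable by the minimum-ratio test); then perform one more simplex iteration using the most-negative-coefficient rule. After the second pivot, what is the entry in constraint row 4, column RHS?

Ratio test on column p — row 1: (86/5)/(9/5) = 86/9; row 2: (29/5)/(1/5) = 29; row 3: (36/5)/(14/5) = 18/7; row 4: (87/5)/(8/5) = 87/8. Minimum is 18/7 at row 3 (s3 leaves); pivot element 14/5.
Divide row 3 by 14/5; eliminate column p from the other rows.
Second iteration: most negative obj-row entry is -11/2 in column r, so r enters.
Ratio test on column r — row 1: (88/7)/(1/14) = 176; row 2: entry -3/14 ≤ 0; row 3: (18/7)/(15/14) = 12/5; row 4: (93/7)/(9/7) = 31/3. Minimum is 12/5 at row 3 (p leaves); pivot element 15/14.
Divide row 3 by 15/14; eliminate column r from the other rows.
After both pivots, the entry at constraint row 4, column RHS is 51/5.

51/5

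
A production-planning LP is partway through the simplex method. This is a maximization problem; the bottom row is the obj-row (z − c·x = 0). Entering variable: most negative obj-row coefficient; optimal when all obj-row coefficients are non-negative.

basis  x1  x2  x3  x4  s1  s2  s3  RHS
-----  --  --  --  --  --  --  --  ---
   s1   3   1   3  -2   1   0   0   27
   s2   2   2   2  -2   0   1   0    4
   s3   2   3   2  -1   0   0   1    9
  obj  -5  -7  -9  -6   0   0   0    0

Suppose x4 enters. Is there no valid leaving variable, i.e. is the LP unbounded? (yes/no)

yes

Every constraint-row entry in column x4 is ≤ 0, so increasing x4 is unbounded.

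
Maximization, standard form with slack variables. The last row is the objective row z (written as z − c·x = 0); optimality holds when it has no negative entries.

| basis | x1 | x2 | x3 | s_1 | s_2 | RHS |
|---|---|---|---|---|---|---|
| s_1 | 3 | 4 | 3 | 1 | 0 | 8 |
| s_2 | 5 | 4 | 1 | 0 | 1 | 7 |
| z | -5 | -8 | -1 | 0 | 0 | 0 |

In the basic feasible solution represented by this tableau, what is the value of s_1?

8

s_1 is basic (row 1); its value is the RHS of that row, 8.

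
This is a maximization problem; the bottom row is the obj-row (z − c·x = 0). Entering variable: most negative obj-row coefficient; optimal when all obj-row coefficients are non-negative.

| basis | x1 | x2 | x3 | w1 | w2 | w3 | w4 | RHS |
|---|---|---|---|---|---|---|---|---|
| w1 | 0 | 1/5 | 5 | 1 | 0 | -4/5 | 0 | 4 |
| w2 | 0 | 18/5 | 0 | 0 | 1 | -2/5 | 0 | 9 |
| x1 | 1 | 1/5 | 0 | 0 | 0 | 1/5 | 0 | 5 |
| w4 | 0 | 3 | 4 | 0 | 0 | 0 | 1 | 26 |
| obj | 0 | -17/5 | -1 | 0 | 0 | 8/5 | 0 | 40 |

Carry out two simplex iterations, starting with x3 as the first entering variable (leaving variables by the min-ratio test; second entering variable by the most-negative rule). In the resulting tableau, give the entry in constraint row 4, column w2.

Ratio test on column x3 — row 1: 4/5 = 4/5; row 2: entry 0 ≤ 0; row 3: entry 0 ≤ 0; row 4: 26/4 = 13/2. Minimum is 4/5 at row 1 (w1 leaves); pivot element 5.
Divide row 1 by 5; eliminate column x3 from the other rows.
Second iteration: most negative obj-row entry is -84/25 in column x2, so x2 enters.
Ratio test on column x2 — row 1: (4/5)/(1/25) = 20; row 2: 9/(18/5) = 5/2; row 3: 5/(1/5) = 25; row 4: (114/5)/(71/25) = 570/71. Minimum is 5/2 at row 2 (w2 leaves); pivot element 18/5.
Divide row 2 by 18/5; eliminate column x2 from the other rows.
After both pivots, the entry at constraint row 4, column w2 is -71/90.

-71/90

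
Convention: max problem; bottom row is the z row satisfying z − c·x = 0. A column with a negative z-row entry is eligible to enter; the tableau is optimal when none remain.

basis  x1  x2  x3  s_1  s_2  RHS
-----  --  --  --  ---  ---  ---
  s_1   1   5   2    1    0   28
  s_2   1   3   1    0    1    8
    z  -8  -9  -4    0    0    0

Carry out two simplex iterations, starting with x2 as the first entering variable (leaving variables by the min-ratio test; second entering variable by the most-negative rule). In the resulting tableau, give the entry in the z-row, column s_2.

8

Ratio test on column x2 — row 1: 28/5 = 28/5; row 2: 8/3 = 8/3. Minimum is 8/3 at row 2 (s_2 leaves); pivot element 3.
Divide row 2 by 3; eliminate column x2 from the other rows.
Second iteration: most negative z-row entry is -5 in column x1, so x1 enters.
Ratio test on column x1 — row 1: entry -2/3 ≤ 0; row 2: (8/3)/(1/3) = 8. Minimum is 8 at row 2 (x2 leaves); pivot element 1/3.
Divide row 2 by 1/3; eliminate column x1 from the other rows.
After both pivots, the entry at the z-row, column s_2 is 8.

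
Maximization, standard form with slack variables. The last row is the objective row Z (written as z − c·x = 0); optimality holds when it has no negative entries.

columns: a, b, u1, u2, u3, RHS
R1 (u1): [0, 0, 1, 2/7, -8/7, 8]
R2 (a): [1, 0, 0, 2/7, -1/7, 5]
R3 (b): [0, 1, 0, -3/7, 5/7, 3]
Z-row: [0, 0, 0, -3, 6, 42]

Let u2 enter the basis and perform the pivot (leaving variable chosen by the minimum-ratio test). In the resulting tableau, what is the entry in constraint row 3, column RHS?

Ratio test on column u2 — row 1: 8/(2/7) = 28; row 2: 5/(2/7) = 35/2; row 3: entry -3/7 ≤ 0. Minimum is 35/2 at row 2 (a leaves); pivot element 2/7.
Divide row 2 by 2/7; eliminate column u2 from the other rows.
Row 3 update in column RHS: 3 − (-3/7)·(35/2) = 21/2.

21/2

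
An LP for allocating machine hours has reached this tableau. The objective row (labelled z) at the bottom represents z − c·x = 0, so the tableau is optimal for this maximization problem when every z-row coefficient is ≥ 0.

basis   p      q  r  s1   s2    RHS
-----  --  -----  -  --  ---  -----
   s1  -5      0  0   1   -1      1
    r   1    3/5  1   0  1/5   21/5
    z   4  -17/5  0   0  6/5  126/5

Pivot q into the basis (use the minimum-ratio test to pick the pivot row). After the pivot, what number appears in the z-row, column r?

Ratio test on column q — row 1: entry 0 ≤ 0; row 2: (21/5)/(3/5) = 7. Minimum is 7 at row 2 (r leaves); pivot element 3/5.
Divide row 2 by 3/5; eliminate column q from the other rows.
z-row update in column r: 0 − (-17/5)·(5/3) = 17/3.

17/3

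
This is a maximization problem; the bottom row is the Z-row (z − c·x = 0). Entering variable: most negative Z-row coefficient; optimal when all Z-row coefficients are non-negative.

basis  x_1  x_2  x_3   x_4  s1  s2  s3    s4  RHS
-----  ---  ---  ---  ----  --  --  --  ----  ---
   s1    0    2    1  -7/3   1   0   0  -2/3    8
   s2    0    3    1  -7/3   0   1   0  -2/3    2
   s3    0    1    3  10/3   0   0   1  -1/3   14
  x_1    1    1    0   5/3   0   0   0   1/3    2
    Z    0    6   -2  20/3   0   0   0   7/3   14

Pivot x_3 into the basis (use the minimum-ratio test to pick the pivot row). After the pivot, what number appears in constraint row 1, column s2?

Ratio test on column x_3 — row 1: 8/1 = 8; row 2: 2/1 = 2; row 3: 14/3 = 14/3; row 4: entry 0 ≤ 0. Minimum is 2 at row 2 (s2 leaves); pivot element 1.
Divide row 2 by 1; eliminate column x_3 from the other rows.
Row 1 update in column s2: 0 − 1·1 = -1.

-1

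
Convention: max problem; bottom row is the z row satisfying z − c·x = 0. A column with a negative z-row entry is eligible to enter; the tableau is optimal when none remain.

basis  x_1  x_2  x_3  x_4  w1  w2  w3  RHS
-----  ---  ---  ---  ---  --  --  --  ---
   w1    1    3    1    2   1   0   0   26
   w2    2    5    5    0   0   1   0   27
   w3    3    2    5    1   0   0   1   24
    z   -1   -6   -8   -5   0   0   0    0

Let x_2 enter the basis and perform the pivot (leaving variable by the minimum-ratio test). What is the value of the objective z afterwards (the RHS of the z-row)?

162/5

Ratio test on column x_2 — row 1: 26/3 = 26/3; row 2: 27/5 = 27/5; row 3: 24/2 = 12. Minimum is 27/5 at row 2 (w2 leaves); pivot element 5.
Pivot on row 2; the z-row RHS becomes 0 − (-6)·(27/5) = 162/5.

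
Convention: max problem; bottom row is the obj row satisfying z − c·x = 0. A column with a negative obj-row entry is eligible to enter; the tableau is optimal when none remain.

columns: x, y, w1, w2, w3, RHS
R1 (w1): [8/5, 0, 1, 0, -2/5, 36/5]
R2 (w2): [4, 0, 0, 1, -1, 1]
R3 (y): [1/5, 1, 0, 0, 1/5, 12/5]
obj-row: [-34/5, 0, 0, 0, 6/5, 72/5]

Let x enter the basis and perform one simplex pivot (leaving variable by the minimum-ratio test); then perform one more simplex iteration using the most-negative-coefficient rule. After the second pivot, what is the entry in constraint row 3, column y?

4

Ratio test on column x — row 1: (36/5)/(8/5) = 9/2; row 2: 1/4 = 1/4; row 3: (12/5)/(1/5) = 12. Minimum is 1/4 at row 2 (w2 leaves); pivot element 4.
Divide row 2 by 4; eliminate column x from the other rows.
Second iteration: most negative obj-row entry is -1/2 in column w3, so w3 enters.
Ratio test on column w3 — row 1: entry 0 ≤ 0; row 2: entry -1/4 ≤ 0; row 3: (47/20)/(1/4) = 47/5. Minimum is 47/5 at row 3 (y leaves); pivot element 1/4.
Divide row 3 by 1/4; eliminate column w3 from the other rows.
After both pivots, the entry at constraint row 3, column y is 4.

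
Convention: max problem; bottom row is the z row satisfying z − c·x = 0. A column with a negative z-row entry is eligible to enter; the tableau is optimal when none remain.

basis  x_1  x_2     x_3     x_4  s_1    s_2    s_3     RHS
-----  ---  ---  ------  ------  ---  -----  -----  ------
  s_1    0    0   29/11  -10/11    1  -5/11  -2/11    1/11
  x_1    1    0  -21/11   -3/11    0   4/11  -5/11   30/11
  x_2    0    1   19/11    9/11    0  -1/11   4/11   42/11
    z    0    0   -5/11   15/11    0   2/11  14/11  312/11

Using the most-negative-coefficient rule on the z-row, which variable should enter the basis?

Negative z-row entries: x_3: -5/11.
The most negative is -5/11 in column x_3, so x_3 enters.

x_3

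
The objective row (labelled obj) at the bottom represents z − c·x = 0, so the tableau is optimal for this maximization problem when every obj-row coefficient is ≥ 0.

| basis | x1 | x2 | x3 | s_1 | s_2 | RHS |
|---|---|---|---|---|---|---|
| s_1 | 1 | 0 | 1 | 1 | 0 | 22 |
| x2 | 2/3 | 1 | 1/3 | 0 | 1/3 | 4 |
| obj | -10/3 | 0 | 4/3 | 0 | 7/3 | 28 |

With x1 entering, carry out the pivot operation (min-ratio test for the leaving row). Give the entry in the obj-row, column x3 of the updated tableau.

Ratio test on column x1 — row 1: 22/1 = 22; row 2: 4/(2/3) = 6. Minimum is 6 at row 2 (x2 leaves); pivot element 2/3.
Divide row 2 by 2/3; eliminate column x1 from the other rows.
obj-row update in column x3: 4/3 − (-10/3)·(1/2) = 3.

3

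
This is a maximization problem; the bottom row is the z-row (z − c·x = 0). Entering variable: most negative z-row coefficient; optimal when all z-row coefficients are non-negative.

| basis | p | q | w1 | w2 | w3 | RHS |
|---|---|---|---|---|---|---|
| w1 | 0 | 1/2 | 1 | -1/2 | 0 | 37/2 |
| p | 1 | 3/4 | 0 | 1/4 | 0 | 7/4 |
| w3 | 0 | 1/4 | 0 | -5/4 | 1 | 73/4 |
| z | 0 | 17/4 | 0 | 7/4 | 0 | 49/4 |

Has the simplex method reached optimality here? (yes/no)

Every z-row coefficient is ≥ 0, so the tableau is optimal.

yes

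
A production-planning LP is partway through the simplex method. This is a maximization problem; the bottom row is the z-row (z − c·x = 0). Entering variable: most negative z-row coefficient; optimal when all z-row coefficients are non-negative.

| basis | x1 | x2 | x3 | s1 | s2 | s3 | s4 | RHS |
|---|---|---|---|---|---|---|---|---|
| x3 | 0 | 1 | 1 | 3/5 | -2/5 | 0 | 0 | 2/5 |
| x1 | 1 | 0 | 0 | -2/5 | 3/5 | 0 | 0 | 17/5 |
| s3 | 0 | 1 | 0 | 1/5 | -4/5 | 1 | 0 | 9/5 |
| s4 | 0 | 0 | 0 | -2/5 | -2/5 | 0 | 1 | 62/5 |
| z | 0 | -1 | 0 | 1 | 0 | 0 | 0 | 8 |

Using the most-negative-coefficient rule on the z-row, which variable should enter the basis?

Negative z-row entries: x2: -1.
The most negative is -1 in column x2, so x2 enters.

x2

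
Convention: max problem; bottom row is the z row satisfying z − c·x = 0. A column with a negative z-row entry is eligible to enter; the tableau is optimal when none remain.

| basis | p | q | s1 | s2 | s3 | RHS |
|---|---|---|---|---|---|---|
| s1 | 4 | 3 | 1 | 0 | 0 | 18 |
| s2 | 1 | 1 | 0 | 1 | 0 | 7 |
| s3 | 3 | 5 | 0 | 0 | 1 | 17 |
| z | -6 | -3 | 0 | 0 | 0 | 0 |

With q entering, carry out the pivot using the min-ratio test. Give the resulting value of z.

Ratio test on column q — row 1: 18/3 = 6; row 2: 7/1 = 7; row 3: 17/5 = 17/5. Minimum is 17/5 at row 3 (s3 leaves); pivot element 5.
Pivot on row 3; the z-row RHS becomes 0 − (-3)·(17/5) = 51/5.

51/5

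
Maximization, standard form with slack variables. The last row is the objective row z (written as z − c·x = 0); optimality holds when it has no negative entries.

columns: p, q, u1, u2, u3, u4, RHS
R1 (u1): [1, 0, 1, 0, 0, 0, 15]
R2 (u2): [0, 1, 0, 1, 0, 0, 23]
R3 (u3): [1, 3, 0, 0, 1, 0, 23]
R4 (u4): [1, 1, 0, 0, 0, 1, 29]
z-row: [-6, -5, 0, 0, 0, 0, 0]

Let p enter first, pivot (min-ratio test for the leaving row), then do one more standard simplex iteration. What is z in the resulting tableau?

Ratio test on column p — row 1: 15/1 = 15; row 2: entry 0 ≤ 0; row 3: 23/1 = 23; row 4: 29/1 = 29. Minimum is 15 at row 1 (u1 leaves); pivot element 1.
Pivot on row 1; the z-row RHS becomes 0 − (-6)·15 = 90.
Next entering variable (most negative z-row entry -5): q.
Ratio test on column q — row 1: entry 0 ≤ 0; row 2: 23/1 = 23; row 3: 8/3 = 8/3; row 4: 14/1 = 14. Minimum is 8/3 at row 3 (u3 leaves); pivot element 3.
After the second pivot the z-row RHS is 90 − (-5)·(8/3) = 310/3.

310/3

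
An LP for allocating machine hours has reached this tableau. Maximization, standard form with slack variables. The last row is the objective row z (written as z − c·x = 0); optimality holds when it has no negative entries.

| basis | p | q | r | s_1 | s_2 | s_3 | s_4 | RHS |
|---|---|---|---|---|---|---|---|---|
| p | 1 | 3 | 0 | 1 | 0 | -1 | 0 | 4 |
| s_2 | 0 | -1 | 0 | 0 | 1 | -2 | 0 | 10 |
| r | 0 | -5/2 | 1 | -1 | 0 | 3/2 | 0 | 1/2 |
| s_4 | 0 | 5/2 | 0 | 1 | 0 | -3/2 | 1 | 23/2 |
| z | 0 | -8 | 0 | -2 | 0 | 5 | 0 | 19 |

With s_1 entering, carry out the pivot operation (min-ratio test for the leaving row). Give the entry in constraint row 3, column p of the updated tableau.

1

Ratio test on column s_1 — row 1: 4/1 = 4; row 2: entry 0 ≤ 0; row 3: entry -1 ≤ 0; row 4: (23/2)/1 = 23/2. Minimum is 4 at row 1 (p leaves); pivot element 1.
Divide row 1 by 1; eliminate column s_1 from the other rows.
Row 3 update in column p: 0 − (-1)·1 = 1.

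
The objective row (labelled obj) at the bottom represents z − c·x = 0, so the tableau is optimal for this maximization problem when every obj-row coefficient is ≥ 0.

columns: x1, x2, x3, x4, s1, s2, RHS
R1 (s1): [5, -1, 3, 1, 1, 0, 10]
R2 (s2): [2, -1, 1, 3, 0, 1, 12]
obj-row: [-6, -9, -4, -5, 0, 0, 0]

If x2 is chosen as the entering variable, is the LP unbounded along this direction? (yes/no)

yes

Every constraint-row entry in column x2 is ≤ 0, so increasing x2 is unbounded.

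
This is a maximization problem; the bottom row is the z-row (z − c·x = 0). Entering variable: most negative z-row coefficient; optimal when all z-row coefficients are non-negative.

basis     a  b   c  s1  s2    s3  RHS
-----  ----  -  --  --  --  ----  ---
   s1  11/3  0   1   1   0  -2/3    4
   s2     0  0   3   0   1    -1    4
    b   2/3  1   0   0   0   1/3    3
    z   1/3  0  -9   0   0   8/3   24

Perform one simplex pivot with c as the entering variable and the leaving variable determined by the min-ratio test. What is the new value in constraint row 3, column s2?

Ratio test on column c — row 1: 4/1 = 4; row 2: 4/3 = 4/3; row 3: entry 0 ≤ 0. Minimum is 4/3 at row 2 (s2 leaves); pivot element 3.
Divide row 2 by 3; eliminate column c from the other rows.
Row 3 update in column s2: 0 − 0·(1/3) = 0.

0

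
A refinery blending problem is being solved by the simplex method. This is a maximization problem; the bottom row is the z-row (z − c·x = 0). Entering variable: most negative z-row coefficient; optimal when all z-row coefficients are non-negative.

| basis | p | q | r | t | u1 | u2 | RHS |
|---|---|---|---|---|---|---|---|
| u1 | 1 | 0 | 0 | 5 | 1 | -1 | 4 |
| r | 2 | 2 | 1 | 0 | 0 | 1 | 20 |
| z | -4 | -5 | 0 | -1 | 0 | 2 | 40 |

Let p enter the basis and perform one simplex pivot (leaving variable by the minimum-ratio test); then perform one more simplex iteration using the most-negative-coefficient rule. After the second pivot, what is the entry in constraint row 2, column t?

Ratio test on column p — row 1: 4/1 = 4; row 2: 20/2 = 10. Minimum is 4 at row 1 (u1 leaves); pivot element 1.
Divide row 1 by 1; eliminate column p from the other rows.
Second iteration: most negative z-row entry is -5 in column q, so q enters.
Ratio test on column q — row 1: entry 0 ≤ 0; row 2: 12/2 = 6. Minimum is 6 at row 2 (r leaves); pivot element 2.
Divide row 2 by 2; eliminate column q from the other rows.
After both pivots, the entry at constraint row 2, column t is -5.

-5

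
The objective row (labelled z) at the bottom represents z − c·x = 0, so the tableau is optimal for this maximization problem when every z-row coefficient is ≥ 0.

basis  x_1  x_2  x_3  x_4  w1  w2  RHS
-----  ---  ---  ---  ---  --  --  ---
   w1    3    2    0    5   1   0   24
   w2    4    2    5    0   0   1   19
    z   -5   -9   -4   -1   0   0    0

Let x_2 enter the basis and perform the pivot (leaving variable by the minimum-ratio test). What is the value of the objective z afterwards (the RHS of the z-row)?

171/2

Ratio test on column x_2 — row 1: 24/2 = 12; row 2: 19/2 = 19/2. Minimum is 19/2 at row 2 (w2 leaves); pivot element 2.
Pivot on row 2; the z-row RHS becomes 0 − (-9)·(19/2) = 171/2.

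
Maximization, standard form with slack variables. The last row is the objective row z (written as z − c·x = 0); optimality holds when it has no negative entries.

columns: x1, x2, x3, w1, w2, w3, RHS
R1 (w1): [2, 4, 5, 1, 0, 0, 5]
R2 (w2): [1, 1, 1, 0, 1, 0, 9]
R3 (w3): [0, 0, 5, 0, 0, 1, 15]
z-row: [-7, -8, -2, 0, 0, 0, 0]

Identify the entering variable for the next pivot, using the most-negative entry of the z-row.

x2

Negative z-row entries: x1: -7, x2: -8, x3: -2.
The most negative is -8 in column x2, so x2 enters.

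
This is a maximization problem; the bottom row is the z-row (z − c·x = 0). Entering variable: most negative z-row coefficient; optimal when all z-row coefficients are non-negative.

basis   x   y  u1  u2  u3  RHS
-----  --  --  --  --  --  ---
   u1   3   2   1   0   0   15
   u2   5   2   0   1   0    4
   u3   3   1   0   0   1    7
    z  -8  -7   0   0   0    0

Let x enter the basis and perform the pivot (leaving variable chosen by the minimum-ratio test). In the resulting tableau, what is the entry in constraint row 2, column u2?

Ratio test on column x — row 1: 15/3 = 5; row 2: 4/5 = 4/5; row 3: 7/3 = 7/3. Minimum is 4/5 at row 2 (u2 leaves); pivot element 5.
Divide row 2 by 5; eliminate column x from the other rows.
In the new row 2, the u2 entry is the old entry divided by the pivot: 1/5 = 1/5.

1/5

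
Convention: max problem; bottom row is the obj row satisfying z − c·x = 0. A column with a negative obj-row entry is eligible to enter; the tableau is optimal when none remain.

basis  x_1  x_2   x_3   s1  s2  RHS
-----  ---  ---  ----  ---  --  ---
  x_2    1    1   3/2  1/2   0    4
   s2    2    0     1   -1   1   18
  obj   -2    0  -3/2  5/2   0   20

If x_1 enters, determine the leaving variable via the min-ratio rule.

x_2

Column x_1 entries and ratios — x_2: 4/1 = 4; s2: 18/2 = 9.
Smallest ratio is 4 in the row of x_2, so x_2 leaves.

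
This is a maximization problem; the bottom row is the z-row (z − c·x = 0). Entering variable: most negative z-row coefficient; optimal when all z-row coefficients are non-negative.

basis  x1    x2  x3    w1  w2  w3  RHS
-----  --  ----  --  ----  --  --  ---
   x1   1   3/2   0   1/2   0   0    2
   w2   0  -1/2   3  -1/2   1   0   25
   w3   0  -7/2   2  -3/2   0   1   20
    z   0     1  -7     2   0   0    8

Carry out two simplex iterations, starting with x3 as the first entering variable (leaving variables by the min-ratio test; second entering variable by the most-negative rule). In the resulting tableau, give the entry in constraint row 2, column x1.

1/9

Ratio test on column x3 — row 1: entry 0 ≤ 0; row 2: 25/3 = 25/3; row 3: 20/2 = 10. Minimum is 25/3 at row 2 (w2 leaves); pivot element 3.
Divide row 2 by 3; eliminate column x3 from the other rows.
Second iteration: most negative z-row entry is -1/6 in column x2, so x2 enters.
Ratio test on column x2 — row 1: 2/(3/2) = 4/3; row 2: entry -1/6 ≤ 0; row 3: entry -19/6 ≤ 0. Minimum is 4/3 at row 1 (x1 leaves); pivot element 3/2.
Divide row 1 by 3/2; eliminate column x2 from the other rows.
After both pivots, the entry at constraint row 2, column x1 is 1/9.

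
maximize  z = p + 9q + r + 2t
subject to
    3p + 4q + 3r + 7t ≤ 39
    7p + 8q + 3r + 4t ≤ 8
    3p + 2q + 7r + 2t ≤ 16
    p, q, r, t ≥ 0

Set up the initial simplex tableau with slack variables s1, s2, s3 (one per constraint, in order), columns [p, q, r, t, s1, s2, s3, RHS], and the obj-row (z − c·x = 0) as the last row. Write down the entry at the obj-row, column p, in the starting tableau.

The obj-row carries the negated objective coefficients: the p entry is -1.

-1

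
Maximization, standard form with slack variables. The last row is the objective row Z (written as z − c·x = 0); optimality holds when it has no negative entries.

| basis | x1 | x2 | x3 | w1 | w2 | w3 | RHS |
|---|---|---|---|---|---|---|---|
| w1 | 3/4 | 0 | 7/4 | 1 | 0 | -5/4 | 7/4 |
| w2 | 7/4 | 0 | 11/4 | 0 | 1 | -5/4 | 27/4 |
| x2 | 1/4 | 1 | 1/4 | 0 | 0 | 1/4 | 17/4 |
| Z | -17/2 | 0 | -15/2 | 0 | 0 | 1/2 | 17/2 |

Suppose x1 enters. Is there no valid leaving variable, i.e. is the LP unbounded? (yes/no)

no

Column x1 has positive entries in row(s) 1, 2, 3, so the ratio test bounds it — not unbounded.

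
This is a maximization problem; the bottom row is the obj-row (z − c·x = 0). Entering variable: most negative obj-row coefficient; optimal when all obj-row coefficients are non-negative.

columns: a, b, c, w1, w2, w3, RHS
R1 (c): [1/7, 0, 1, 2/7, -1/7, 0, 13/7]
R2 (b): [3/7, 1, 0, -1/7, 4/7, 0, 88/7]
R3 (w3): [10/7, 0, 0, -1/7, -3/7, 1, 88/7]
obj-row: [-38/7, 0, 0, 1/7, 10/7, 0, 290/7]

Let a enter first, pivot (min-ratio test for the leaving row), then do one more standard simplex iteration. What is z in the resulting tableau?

90

Ratio test on column a — row 1: (13/7)/(1/7) = 13; row 2: (88/7)/(3/7) = 88/3; row 3: (88/7)/(10/7) = 44/5. Minimum is 44/5 at row 3 (w3 leaves); pivot element 10/7.
Pivot on row 3; the obj-row RHS becomes 290/7 − (-38/7)·(44/5) = 446/5.
Next entering variable (most negative obj-row entry -2/5): w1.
Ratio test on column w1 — row 1: (3/5)/(3/10) = 2; row 2: entry -1/10 ≤ 0; row 3: entry -1/10 ≤ 0. Minimum is 2 at row 1 (c leaves); pivot element 3/10.
After the second pivot the obj-row RHS is 446/5 − (-2/5)·2 = 90.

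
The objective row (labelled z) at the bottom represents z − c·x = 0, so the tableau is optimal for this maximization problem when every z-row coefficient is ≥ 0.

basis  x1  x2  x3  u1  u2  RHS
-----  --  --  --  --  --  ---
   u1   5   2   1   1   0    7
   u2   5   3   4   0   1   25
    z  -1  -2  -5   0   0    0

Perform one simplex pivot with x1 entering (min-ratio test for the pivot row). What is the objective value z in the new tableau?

7/5

Ratio test on column x1 — row 1: 7/5 = 7/5; row 2: 25/5 = 5. Minimum is 7/5 at row 1 (u1 leaves); pivot element 5.
Pivot on row 1; the z-row RHS becomes 0 − (-1)·(7/5) = 7/5.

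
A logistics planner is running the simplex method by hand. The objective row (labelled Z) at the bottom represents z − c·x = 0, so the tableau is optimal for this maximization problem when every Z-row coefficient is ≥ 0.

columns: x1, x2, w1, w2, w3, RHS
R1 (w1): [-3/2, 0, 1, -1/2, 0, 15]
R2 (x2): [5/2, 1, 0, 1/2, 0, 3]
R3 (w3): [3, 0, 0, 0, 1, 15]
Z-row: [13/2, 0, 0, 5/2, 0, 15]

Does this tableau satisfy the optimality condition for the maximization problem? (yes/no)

Every Z-row coefficient is ≥ 0, so the tableau is optimal.

yes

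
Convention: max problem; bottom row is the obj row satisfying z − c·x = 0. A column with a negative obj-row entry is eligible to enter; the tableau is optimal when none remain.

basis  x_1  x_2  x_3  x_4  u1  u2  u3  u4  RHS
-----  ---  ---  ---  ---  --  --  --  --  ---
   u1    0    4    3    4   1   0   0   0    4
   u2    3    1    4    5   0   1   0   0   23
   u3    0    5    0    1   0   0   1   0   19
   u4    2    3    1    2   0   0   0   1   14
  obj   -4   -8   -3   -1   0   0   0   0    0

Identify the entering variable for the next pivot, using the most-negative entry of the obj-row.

x_2

Negative obj-row entries: x_1: -4, x_2: -8, x_3: -3, x_4: -1.
The most negative is -8 in column x_2, so x_2 enters.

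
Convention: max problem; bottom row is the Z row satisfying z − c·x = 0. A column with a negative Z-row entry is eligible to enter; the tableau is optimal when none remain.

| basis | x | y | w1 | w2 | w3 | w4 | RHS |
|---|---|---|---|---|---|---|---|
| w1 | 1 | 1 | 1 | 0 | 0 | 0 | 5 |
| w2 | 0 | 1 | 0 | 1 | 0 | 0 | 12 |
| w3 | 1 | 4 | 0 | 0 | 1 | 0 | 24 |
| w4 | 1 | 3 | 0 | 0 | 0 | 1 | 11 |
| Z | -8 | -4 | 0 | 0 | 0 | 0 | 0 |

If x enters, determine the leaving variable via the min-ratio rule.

Column x entries and ratios — w1: 5/1 = 5; w2: 0 ≤ 0, skip; w3: 24/1 = 24; w4: 11/1 = 11.
Smallest ratio is 5 in the row of w1, so w1 leaves.

w1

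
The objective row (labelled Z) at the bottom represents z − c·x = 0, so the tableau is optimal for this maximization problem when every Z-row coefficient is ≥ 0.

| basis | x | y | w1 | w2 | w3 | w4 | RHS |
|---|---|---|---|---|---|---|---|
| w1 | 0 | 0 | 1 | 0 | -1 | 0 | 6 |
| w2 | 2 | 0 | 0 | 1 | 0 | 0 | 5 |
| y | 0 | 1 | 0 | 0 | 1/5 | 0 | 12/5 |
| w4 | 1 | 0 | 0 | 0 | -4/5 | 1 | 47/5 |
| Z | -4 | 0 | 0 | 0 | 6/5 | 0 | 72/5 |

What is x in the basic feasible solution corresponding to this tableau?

x is not in the basis, so in the current basic feasible solution x = 0.

0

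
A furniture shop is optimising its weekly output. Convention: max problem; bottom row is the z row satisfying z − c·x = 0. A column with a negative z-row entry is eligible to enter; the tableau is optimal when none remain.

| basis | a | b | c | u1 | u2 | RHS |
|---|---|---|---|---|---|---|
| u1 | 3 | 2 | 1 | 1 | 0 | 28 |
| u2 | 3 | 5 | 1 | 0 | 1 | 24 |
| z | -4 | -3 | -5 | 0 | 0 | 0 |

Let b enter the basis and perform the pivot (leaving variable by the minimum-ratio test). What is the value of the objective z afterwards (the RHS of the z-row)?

Ratio test on column b — row 1: 28/2 = 14; row 2: 24/5 = 24/5. Minimum is 24/5 at row 2 (u2 leaves); pivot element 5.
Pivot on row 2; the z-row RHS becomes 0 − (-3)·(24/5) = 72/5.

72/5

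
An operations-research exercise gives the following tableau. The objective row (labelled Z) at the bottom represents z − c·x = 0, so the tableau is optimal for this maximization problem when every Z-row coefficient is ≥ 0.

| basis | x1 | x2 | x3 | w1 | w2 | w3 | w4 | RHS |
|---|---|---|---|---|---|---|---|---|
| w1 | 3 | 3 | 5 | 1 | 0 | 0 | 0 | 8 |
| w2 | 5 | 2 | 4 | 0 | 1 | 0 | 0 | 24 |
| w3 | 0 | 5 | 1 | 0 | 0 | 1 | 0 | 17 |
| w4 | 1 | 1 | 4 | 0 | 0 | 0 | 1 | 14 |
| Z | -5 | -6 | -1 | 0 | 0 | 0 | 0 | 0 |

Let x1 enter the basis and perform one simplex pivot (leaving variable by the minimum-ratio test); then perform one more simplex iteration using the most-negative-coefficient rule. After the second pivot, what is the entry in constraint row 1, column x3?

5/3

Ratio test on column x1 — row 1: 8/3 = 8/3; row 2: 24/5 = 24/5; row 3: entry 0 ≤ 0; row 4: 14/1 = 14. Minimum is 8/3 at row 1 (w1 leaves); pivot element 3.
Divide row 1 by 3; eliminate column x1 from the other rows.
Second iteration: most negative Z-row entry is -1 in column x2, so x2 enters.
Ratio test on column x2 — row 1: (8/3)/1 = 8/3; row 2: entry -3 ≤ 0; row 3: 17/5 = 17/5; row 4: entry 0 ≤ 0. Minimum is 8/3 at row 1 (x1 leaves); pivot element 1.
Divide row 1 by 1; eliminate column x2 from the other rows.
After both pivots, the entry at constraint row 1, column x3 is 5/3.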